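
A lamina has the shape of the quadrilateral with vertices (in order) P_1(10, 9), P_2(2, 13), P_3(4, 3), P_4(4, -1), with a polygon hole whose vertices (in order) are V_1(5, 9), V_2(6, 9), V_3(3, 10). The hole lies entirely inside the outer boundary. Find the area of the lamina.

47.5

Outer boundary:
P_1→P_2: (10)(13) − (2)(9) = 112
P_2→P_3: (2)(3) − (4)(13) = -46
P_3→P_4: (4)(-1) − (4)(3) = -16
P_4→P_1: (4)(9) − (10)(-1) = 46
Σ = 96
Area = |Σ|/2 = 48.
Hole:
Apply the shoelace (surveyor's) formula: 2A = Σ (x_i·y_{i+1} − x_{i+1}·y_i), indices taken mod 3.
V_1→V_2: (5)(9) − (6)(9) = -9
V_2→V_3: (6)(10) − (3)(9) = 33
V_3→V_1: (3)(9) − (5)(10) = -23
Σ = 1
Area = |Σ|/2 = 0.5.
Net area = 48 − 0.5 = 47.5.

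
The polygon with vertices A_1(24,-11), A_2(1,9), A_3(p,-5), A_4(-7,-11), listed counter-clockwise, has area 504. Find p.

The doubled signed area Σ (x_i y_{i+1} − x_{i+1} y_i) is linear in p.
With p=0 it equals 528; the coefficient of p is -20 (from the two edges through A_3).
So -20·p + 528 = 2·504 = 1008 ⇒ p = -24.

-24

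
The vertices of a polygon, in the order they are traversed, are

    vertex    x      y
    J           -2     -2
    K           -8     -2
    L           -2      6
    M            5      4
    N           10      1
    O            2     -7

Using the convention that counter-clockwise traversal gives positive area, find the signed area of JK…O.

Apply the surveyor's formula: 2A = Σ (x_i·y_{i+1} − x_{i+1}·y_i), indices taken mod 6.
Cross-terms: -12, -52, -38, -35, -72, -18  ⇒  Σ = -227
Signed area = Σ/2 = -113.5 (negative ⇒ clockwise traversal).

-113.5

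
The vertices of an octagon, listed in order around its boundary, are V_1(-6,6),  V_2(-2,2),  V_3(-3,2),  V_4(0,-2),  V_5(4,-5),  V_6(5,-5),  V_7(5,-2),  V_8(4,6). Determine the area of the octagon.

67

Apply Gauss's area formula: 2A = Σ (x_i·y_{i+1} − x_{i+1}·y_i), indices taken mod 8.
V_1→V_2: (-6)(2) − (-2)(6) = 0
V_2→V_3: (-2)(2) − (-3)(2) = 2
V_3→V_4: (-3)(-2) − (0)(2) = 6
V_4→V_5: (0)(-5) − (4)(-2) = 8
V_5→V_6: (4)(-5) − (5)(-5) = 5
V_6→V_7: (5)(-2) − (5)(-5) = 15
V_7→V_8: (5)(6) − (4)(-2) = 38
V_8→V_1: (4)(6) − (-6)(6) = 60
Σ = 134
Area = |Σ|/2 = 67.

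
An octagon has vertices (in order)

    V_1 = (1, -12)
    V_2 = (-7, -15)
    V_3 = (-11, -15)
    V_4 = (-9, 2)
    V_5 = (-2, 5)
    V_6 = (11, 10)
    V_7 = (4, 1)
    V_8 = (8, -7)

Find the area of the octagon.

Cross-terms: -99, -60, -157, -41, -75, -29, -36, -89  ⇒  Σ = -586
Area = |Σ|/2 = 293.

293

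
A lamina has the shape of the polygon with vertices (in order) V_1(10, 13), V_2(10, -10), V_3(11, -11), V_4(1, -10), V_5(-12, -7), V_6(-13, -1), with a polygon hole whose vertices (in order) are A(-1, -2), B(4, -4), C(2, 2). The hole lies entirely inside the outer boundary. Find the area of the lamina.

334

Outer boundary:
Apply the shoelace formula: 2A = Σ (x_i·y_{i+1} − x_{i+1}·y_i), indices taken mod 6.
Σ = (-230) + (0) + (-99) + (-127) + (-79) + (-159) = -694
Area = |Σ|/2 = 347.
Hole:
Apply the shoelace (surveyor's) formula: 2A = Σ (x_i·y_{i+1} − x_{i+1}·y_i), indices taken mod 3.
Σ = (12) + (16) + (-2) = 26
Area = |Σ|/2 = 13.
Net area = 347 − 13 = 334.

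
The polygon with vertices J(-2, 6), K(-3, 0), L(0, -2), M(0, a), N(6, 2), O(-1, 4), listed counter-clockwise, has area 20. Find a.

2

The doubled signed area Σ (x_i y_{i+1} − x_{i+1} y_i) is linear in a.
With a=0 it equals 52; the coefficient of a is -6 (from the two edges through M).
So -6·a + 52 = 2·20 = 40 ⇒ a = 2.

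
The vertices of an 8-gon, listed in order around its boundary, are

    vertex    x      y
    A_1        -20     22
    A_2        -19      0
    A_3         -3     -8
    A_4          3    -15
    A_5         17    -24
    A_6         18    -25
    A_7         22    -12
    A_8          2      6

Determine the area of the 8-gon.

741.5

Apply the shoelace formula: 2A = Σ (x_i·y_{i+1} − x_{i+1}·y_i), indices taken mod 8.
Σ = (418) + (152) + (69) + (183) + (7) + (334) + (156) + (164) = 1483
Area = |Σ|/2 = 741.5.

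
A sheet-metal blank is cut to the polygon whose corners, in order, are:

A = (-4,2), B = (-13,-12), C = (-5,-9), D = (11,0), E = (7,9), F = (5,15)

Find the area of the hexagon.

229.5

Σ = (74) + (57) + (99) + (99) + (60) + (70) = 459
Area = |Σ|/2 = 229.5.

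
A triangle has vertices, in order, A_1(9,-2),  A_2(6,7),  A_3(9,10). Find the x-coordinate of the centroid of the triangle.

Apply Gauss's area formula. First the cross-terms c_i = x_i·y_{i+1} − x_{i+1}·y_i:
  75, -3, -108  ⇒  2A = -36, A = -18.
Then Σ (x_i + x_{i+1})·c_i = -864, so x̄ = -864 / (6·(-18)) = 8.

8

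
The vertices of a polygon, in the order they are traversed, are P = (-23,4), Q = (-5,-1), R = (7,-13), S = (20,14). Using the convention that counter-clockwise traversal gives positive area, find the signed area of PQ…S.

Σ = (43) + (72) + (358) + (402) = 875
Signed area = Σ/2 = 437.5 (positive ⇒ counter-clockwise traversal).

437.5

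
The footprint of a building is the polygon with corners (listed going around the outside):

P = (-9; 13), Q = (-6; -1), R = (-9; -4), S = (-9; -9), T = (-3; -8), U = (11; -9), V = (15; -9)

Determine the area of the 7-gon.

Apply Gauss's area formula: 2A = Σ (x_i·y_{i+1} − x_{i+1}·y_i), indices taken mod 7.
P→Q: (-9)(-1) − (-6)(13) = 87
Q→R: (-6)(-4) − (-9)(-1) = 15
R→S: (-9)(-9) − (-9)(-4) = 45
S→T: (-9)(-8) − (-3)(-9) = 45
T→U: (-3)(-9) − (11)(-8) = 115
U→V: (11)(-9) − (15)(-9) = 36
V→P: (15)(13) − (-9)(-9) = 114
Σ = 457
Area = |Σ|/2 = 228.5.

228.5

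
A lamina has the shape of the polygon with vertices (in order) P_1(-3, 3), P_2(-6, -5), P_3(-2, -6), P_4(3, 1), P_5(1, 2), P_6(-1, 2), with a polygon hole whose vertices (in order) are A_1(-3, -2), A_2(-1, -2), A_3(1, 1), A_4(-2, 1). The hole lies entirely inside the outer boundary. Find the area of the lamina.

Outer boundary:
Apply the surveyor's formula: 2A = Σ (x_i·y_{i+1} − x_{i+1}·y_i), indices taken mod 6.
Σ = (33) + (26) + (16) + (5) + (4) + (3) = 87
Area = |Σ|/2 = 43.5.
Hole:
Σ = (4) + (1) + (3) + (7) = 15
Area = |Σ|/2 = 7.5.
Net area = 43.5 − 7.5 = 36.

36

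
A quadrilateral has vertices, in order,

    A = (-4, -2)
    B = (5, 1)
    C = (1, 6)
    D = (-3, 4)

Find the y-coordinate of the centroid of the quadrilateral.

Apply the shoelace (surveyor's) formula. First the cross-terms c_i = x_i·y_{i+1} − x_{i+1}·y_i:
  6, 29, 22, 22  ⇒  2A = 79, A = 39.5.
Then Σ (y_i + y_{i+1})·c_i = 461, so ȳ = 461 / (6·39.5) = 461/237.

461/237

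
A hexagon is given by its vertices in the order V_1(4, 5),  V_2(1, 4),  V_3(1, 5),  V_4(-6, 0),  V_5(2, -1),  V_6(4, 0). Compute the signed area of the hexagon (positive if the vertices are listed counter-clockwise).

36

Apply Gauss's area formula: 2A = Σ (x_i·y_{i+1} − x_{i+1}·y_i), indices taken mod 6.
Σ = (11) + (1) + (30) + (6) + (4) + (20) = 72
Signed area = Σ/2 = 36 (positive ⇒ counter-clockwise traversal).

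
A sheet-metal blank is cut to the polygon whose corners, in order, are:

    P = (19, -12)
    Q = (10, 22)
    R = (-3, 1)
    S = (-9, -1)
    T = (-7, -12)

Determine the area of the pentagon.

519.5

Apply Gauss's area formula: 2A = Σ (x_i·y_{i+1} − x_{i+1}·y_i), indices taken mod 5.
P→Q: (19)(22) − (10)(-12) = 538
Q→R: (10)(1) − (-3)(22) = 76
R→S: (-3)(-1) − (-9)(1) = 12
S→T: (-9)(-12) − (-7)(-1) = 101
T→P: (-7)(-12) − (19)(-12) = 312
Σ = 1039
Area = |Σ|/2 = 519.5.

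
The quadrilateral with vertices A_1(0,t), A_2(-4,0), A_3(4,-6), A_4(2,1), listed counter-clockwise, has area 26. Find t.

2

The doubled signed area Σ (x_i y_{i+1} − x_{i+1} y_i) is linear in t.
With t=0 it equals 40; the coefficient of t is 6 (from the two edges through A_1).
So 6·t + 40 = 2·26 = 52 ⇒ t = 2.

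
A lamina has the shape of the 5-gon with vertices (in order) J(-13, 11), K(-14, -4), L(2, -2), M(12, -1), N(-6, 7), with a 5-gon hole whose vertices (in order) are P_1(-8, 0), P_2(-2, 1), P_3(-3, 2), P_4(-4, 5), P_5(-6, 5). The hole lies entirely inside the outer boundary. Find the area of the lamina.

166.5

Outer boundary:
Apply Gauss's area formula: 2A = Σ (x_i·y_{i+1} − x_{i+1}·y_i), indices taken mod 5.
Σ = (206) + (36) + (22) + (78) + (25) = 367
Area = |Σ|/2 = 183.5.
Hole:
Apply the shoelace (surveyor's) formula: 2A = Σ (x_i·y_{i+1} − x_{i+1}·y_i), indices taken mod 5.
P_1→P_2: (-8)(1) − (-2)(0) = -8
P_2→P_3: (-2)(2) − (-3)(1) = -1
P_3→P_4: (-3)(5) − (-4)(2) = -7
P_4→P_5: (-4)(5) − (-6)(5) = 10
P_5→P_1: (-6)(0) − (-8)(5) = 40
Σ = 34
Area = |Σ|/2 = 17.
Net area = 183.5 − 17 = 166.5.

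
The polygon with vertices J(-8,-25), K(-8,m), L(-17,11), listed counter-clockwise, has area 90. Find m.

-5

The doubled signed area Σ (x_i y_{i+1} − x_{i+1} y_i) is linear in m.
With m=0 it equals 225; the coefficient of m is 9 (from the two edges through K).
So 9·m + 225 = 2·90 = 180 ⇒ m = -5.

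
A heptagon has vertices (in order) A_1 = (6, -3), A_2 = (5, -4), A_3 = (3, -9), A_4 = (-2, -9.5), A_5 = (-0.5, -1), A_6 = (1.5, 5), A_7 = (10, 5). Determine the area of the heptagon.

97.375

Apply Gauss's area formula: 2A = Σ (x_i·y_{i+1} − x_{i+1}·y_i), indices taken mod 7.
Cross-terms: -9, -33, -46.5, -2.75, -1, -42.5, -60  ⇒  Σ = -194.75
Area = |Σ|/2 = 97.375.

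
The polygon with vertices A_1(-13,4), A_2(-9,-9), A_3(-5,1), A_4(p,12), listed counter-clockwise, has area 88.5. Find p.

-6

Write out the shoelace sum; only the two edges meeting at A_4 involve p:
2·Area = [((-5)·12 − p·1) + (p·4 − (-13)·12)] + 99
       = 3·p + 195 = 177
⇒ p = -6.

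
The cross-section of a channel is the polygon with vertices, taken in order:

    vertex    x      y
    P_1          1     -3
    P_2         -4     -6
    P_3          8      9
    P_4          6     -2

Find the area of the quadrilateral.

Apply Gauss's area formula: 2A = Σ (x_i·y_{i+1} − x_{i+1}·y_i), indices taken mod 4.
P_1→P_2: (1)(-6) − (-4)(-3) = -18
P_2→P_3: (-4)(9) − (8)(-6) = 12
P_3→P_4: (8)(-2) − (6)(9) = -70
P_4→P_1: (6)(-3) − (1)(-2) = -16
Σ = -92
Area = |Σ|/2 = 46.

46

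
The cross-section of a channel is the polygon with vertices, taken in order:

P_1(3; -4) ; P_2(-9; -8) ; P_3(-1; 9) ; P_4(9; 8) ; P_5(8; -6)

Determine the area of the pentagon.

185

P_1→P_2: (3)(-8) − (-9)(-4) = -60
P_2→P_3: (-9)(9) − (-1)(-8) = -89
P_3→P_4: (-1)(8) − (9)(9) = -89
P_4→P_5: (9)(-6) − (8)(8) = -118
P_5→P_1: (8)(-4) − (3)(-6) = -14
Σ = -370
Area = |Σ|/2 = 185.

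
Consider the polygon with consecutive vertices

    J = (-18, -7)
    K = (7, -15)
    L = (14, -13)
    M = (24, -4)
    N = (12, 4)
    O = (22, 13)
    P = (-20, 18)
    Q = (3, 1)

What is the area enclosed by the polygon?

742.5

Cross-terms: 319, 119, 256, 144, 68, 656, -74, -3  ⇒  Σ = 1485
Area = |Σ|/2 = 742.5.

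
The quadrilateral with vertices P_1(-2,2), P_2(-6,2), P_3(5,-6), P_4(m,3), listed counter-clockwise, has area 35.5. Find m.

2

Write out the shoelace sum; only the two edges meeting at P_4 involve m:
2·Area = [(5·3 − m·(-6)) + (m·2 − (-2)·3)] + 34
       = 8·m + 55 = 71
⇒ m = 2.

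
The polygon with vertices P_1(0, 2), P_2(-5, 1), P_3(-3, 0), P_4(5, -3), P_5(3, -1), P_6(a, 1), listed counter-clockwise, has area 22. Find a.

The doubled signed area Σ (x_i y_{i+1} − x_{i+1} y_i) is linear in a.
With a=0 it equals 29; the coefficient of a is 3 (from the two edges through P_6).
So 3·a + 29 = 2·22 = 44 ⇒ a = 5.

5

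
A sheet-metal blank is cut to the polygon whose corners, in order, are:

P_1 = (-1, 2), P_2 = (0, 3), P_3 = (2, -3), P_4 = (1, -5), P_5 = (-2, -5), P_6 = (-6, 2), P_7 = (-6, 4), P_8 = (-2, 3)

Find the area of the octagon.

44

Σ = (-3) + (-6) + (-7) + (-15) + (-34) + (-12) + (-10) + (-1) = -88
Area = |Σ|/2 = 44.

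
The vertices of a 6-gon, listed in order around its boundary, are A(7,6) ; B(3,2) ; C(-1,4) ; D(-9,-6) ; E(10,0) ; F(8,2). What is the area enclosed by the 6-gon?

83

Apply the surveyor's formula: 2A = Σ (x_i·y_{i+1} − x_{i+1}·y_i), indices taken mod 6.
Σ = (-4) + (14) + (42) + (60) + (20) + (34) = 166
Area = |Σ|/2 = 83.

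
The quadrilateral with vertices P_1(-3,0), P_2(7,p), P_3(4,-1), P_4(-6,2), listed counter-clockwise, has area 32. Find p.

-9

Write out the shoelace sum; only the two edges meeting at P_2 involve p:
2·Area = [((-3)·p − 7·0) + (7·(-1) − 4·p)] + 8
       = -7·p + 1 = 64
⇒ p = -9.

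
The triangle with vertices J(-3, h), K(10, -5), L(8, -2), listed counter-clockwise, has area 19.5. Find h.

-5

The doubled signed area Σ (x_i y_{i+1} − x_{i+1} y_i) is linear in h.
With h=0 it equals 29; the coefficient of h is -2 (from the two edges through J).
So -2·h + 29 = 2·19.5 = 39 ⇒ h = -5.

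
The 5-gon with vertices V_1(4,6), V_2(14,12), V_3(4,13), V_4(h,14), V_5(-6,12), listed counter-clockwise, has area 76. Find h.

The doubled signed area Σ (x_i y_{i+1} − x_{i+1} y_i) is linear in h.
With h=0 it equals 154; the coefficient of h is -1 (from the two edges through V_4).
So -1·h + 154 = 2·76 = 152 ⇒ h = 2.

2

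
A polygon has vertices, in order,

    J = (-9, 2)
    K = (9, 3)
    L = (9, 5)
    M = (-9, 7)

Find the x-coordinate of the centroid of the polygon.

-9/7

Apply the shoelace formula. First the cross-terms c_i = x_i·y_{i+1} − x_{i+1}·y_i:
  -45, 18, 108, 45  ⇒  2A = 126, A = 63.
Then Σ (x_i + x_{i+1})·c_i = -486, so x̄ = -486 / (6·63) = -9/7.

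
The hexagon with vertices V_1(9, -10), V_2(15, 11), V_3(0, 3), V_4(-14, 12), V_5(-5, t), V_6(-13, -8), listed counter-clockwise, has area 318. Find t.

The doubled signed area Σ (x_i y_{i+1} − x_{i+1} y_i) is linear in t.
With t=0 it equals 638; the coefficient of t is -1 (from the two edges through V_5).
So -1·t + 638 = 2·318 = 636 ⇒ t = 2.

2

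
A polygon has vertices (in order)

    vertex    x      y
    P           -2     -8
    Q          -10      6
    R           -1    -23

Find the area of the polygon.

Cross-terms: -92, 236, -38  ⇒  Σ = 106
Area = |Σ|/2 = 53.

53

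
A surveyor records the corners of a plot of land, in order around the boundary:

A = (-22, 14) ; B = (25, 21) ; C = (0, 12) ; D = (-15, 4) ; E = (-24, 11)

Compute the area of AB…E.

A→B: (-22)(21) − (25)(14) = -812
B→C: (25)(12) − (0)(21) = 300
C→D: (0)(4) − (-15)(12) = 180
D→E: (-15)(11) − (-24)(4) = -69
E→A: (-24)(14) − (-22)(11) = -94
Σ = -495
Area = |Σ|/2 = 247.5.

247.5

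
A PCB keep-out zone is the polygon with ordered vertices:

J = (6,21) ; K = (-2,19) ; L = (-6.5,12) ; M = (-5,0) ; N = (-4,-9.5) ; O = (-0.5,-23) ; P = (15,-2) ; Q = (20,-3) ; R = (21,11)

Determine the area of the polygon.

724.625

Apply the shoelace (surveyor's) formula: 2A = Σ (x_i·y_{i+1} − x_{i+1}·y_i), indices taken mod 9.
J→K: (6)(19) − (-2)(21) = 156
K→L: (-2)(12) − (-6.5)(19) = 99.5
L→M: (-6.5)(0) − (-5)(12) = 60
M→N: (-5)(-9.5) − (-4)(0) = 47.5
N→O: (-4)(-23) − (-0.5)(-9.5) = 87.25
O→P: (-0.5)(-2) − (15)(-23) = 346
P→Q: (15)(-3) − (20)(-2) = -5
Q→R: (20)(11) − (21)(-3) = 283
R→J: (21)(21) − (6)(11) = 375
Σ = 1449.25
Area = |Σ|/2 = 724.625.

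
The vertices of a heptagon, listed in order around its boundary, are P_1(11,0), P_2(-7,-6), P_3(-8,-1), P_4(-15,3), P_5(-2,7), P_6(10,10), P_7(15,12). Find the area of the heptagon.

248.5

Σ = (-66) + (-41) + (-39) + (-99) + (-90) + (-30) + (-132) = -497
Area = |Σ|/2 = 248.5.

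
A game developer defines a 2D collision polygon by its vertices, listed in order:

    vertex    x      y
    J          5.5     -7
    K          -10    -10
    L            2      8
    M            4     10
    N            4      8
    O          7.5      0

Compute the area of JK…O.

158.75

Apply Gauss's area formula: 2A = Σ (x_i·y_{i+1} − x_{i+1}·y_i), indices taken mod 6.
Σ = (-125) + (-60) + (-12) + (-8) + (-60) + (-52.5) = -317.5
Area = |Σ|/2 = 158.75.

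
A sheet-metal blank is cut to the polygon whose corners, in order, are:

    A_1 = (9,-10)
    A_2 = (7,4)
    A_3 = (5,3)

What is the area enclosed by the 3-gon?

Apply the surveyor's formula: 2A = Σ (x_i·y_{i+1} − x_{i+1}·y_i), indices taken mod 3.
Σ = (106) + (1) + (-77) = 30
Area = |Σ|/2 = 15.

15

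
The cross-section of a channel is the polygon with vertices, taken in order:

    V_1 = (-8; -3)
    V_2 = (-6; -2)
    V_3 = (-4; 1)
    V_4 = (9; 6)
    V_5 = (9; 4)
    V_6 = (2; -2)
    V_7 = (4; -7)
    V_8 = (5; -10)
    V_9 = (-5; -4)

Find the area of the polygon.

95.5

Apply the shoelace (surveyor's) formula: 2A = Σ (x_i·y_{i+1} − x_{i+1}·y_i), indices taken mod 9.
Σ = (-2) + (-14) + (-33) + (-18) + (-26) + (-6) + (-5) + (-70) + (-17) = -191
Area = |Σ|/2 = 95.5.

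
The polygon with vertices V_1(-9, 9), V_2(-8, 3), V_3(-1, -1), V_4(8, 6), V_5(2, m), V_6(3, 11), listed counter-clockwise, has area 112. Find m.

The doubled signed area Σ (x_i y_{i+1} − x_{i+1} y_i) is linear in m.
With m=0 it equals 194; the coefficient of m is 5 (from the two edges through V_5).
So 5·m + 194 = 2·112 = 224 ⇒ m = 6.

6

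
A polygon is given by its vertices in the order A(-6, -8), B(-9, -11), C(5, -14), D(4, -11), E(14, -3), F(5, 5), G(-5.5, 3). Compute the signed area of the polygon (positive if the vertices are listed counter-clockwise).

253.75

Apply Gauss's area formula: 2A = Σ (x_i·y_{i+1} − x_{i+1}·y_i), indices taken mod 7.
A→B: (-6)(-11) − (-9)(-8) = -6
B→C: (-9)(-14) − (5)(-11) = 181
C→D: (5)(-11) − (4)(-14) = 1
D→E: (4)(-3) − (14)(-11) = 142
E→F: (14)(5) − (5)(-3) = 85
F→G: (5)(3) − (-5.5)(5) = 42.5
G→A: (-5.5)(-8) − (-6)(3) = 62
Σ = 507.5
Signed area = Σ/2 = 253.75 (positive ⇒ counter-clockwise traversal).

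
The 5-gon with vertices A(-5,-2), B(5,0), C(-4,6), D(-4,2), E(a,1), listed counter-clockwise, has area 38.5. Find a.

The doubled signed area Σ (x_i y_{i+1} − x_{i+1} y_i) is linear in a.
With a=0 it equals 57; the coefficient of a is -4 (from the two edges through E).
So -4·a + 57 = 2·38.5 = 77 ⇒ a = -5.

-5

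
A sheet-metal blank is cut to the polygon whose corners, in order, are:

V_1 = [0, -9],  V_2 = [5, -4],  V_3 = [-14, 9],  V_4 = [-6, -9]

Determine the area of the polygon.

Cross-terms: 45, -11, 180, 54  ⇒  Σ = 268
Area = |Σ|/2 = 134.

134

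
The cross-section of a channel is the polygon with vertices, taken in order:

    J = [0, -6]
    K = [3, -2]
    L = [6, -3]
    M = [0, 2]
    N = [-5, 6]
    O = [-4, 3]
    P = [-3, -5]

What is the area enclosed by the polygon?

J→K: (0)(-2) − (3)(-6) = 18
K→L: (3)(-3) − (6)(-2) = 3
L→M: (6)(2) − (0)(-3) = 12
M→N: (0)(6) − (-5)(2) = 10
N→O: (-5)(3) − (-4)(6) = 9
O→P: (-4)(-5) − (-3)(3) = 29
P→J: (-3)(-6) − (0)(-5) = 18
Σ = 99
Area = |Σ|/2 = 49.5.

49.5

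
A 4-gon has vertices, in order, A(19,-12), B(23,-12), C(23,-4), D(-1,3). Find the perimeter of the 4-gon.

|AB| = √((4)² + (0)²) = √16 = 4
|BC| = √((0)² + (8)²) = √64 = 8
|CD| = √((-24)² + (7)²) = √625 = 25
|DA| = √((20)² + (-15)²) = √625 = 25
Perimeter = 4 + 8 + 25 + 25 = 62.

62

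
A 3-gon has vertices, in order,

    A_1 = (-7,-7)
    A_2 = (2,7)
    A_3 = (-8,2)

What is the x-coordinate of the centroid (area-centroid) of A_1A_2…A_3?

Apply Gauss's area formula. First the cross-terms c_i = x_i·y_{i+1} − x_{i+1}·y_i:
  -35, 60, 70  ⇒  2A = 95, A = 47.5.
Then Σ (x_i + x_{i+1})·c_i = -1235, so x̄ = -1235 / (6·47.5) = -13/3.

-13/3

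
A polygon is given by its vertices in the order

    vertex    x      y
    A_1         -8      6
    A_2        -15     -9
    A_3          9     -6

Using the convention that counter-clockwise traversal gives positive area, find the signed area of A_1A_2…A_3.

Apply the shoelace (surveyor's) formula: 2A = Σ (x_i·y_{i+1} − x_{i+1}·y_i), indices taken mod 3.
A_1→A_2: (-8)(-9) − (-15)(6) = 162
A_2→A_3: (-15)(-6) − (9)(-9) = 171
A_3→A_1: (9)(6) − (-8)(-6) = 6
Σ = 339
Signed area = Σ/2 = 169.5 (positive ⇒ counter-clockwise traversal).

169.5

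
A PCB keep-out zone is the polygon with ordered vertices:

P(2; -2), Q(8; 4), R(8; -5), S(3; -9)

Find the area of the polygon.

46.5

Apply the surveyor's formula: 2A = Σ (x_i·y_{i+1} − x_{i+1}·y_i), indices taken mod 4.
P→Q: (2)(4) − (8)(-2) = 24
Q→R: (8)(-5) − (8)(4) = -72
R→S: (8)(-9) − (3)(-5) = -57
S→P: (3)(-2) − (2)(-9) = 12
Σ = -93
Area = |Σ|/2 = 46.5.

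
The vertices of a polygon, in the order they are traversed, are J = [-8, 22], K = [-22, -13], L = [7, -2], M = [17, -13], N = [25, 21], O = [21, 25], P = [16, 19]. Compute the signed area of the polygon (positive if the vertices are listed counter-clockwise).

1017.5

Apply the shoelace formula: 2A = Σ (x_i·y_{i+1} − x_{i+1}·y_i), indices taken mod 7.
Σ = (588) + (135) + (-57) + (682) + (184) + (-1) + (504) = 2035
Signed area = Σ/2 = 1017.5 (positive ⇒ counter-clockwise traversal).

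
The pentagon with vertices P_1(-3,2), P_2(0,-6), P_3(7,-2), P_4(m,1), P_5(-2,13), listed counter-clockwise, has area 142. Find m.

12

The doubled signed area Σ (x_i y_{i+1} − x_{i+1} y_i) is linear in m.
With m=0 it equals 104; the coefficient of m is 15 (from the two edges through P_4).
So 15·m + 104 = 2·142 = 284 ⇒ m = 12.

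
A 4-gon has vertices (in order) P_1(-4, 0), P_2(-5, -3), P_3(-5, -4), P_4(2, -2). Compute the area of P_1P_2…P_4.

13.5

Apply the shoelace formula: 2A = Σ (x_i·y_{i+1} − x_{i+1}·y_i), indices taken mod 4.
P_1→P_2: (-4)(-3) − (-5)(0) = 12
P_2→P_3: (-5)(-4) − (-5)(-3) = 5
P_3→P_4: (-5)(-2) − (2)(-4) = 18
P_4→P_1: (2)(0) − (-4)(-2) = -8
Σ = 27
Area = |Σ|/2 = 13.5.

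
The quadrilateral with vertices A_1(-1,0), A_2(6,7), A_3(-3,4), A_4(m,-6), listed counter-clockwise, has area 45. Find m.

-10

Write out the shoelace sum; only the two edges meeting at A_4 involve m:
2·Area = [((-3)·(-6) − m·4) + (m·0 − (-1)·(-6))] + 38
       = -4·m + 50 = 90
⇒ m = -10.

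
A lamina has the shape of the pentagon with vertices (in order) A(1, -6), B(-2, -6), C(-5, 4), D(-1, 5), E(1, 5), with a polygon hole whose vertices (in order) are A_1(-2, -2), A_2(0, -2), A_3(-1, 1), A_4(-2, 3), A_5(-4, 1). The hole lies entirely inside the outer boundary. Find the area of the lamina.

Outer boundary:
Cross-terms: -18, -38, -21, -10, -11  ⇒  Σ = -98
Area = |Σ|/2 = 49.
Hole:
Apply the surveyor's formula: 2A = Σ (x_i·y_{i+1} − x_{i+1}·y_i), indices taken mod 5.
Σ = (4) + (-2) + (-1) + (10) + (10) = 21
Area = |Σ|/2 = 10.5.
Net area = 49 − 10.5 = 38.5.

38.5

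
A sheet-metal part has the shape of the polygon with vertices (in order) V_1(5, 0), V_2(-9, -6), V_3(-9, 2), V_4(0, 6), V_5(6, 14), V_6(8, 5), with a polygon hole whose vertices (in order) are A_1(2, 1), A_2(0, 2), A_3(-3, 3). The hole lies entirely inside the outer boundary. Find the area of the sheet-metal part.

149

Outer boundary:
Apply the surveyor's formula: 2A = Σ (x_i·y_{i+1} − x_{i+1}·y_i), indices taken mod 6.
Cross-terms: -30, -72, -54, -36, -82, -25  ⇒  Σ = -299
Area = |Σ|/2 = 149.5.
Hole:
Apply the surveyor's formula: 2A = Σ (x_i·y_{i+1} − x_{i+1}·y_i), indices taken mod 3.
Σ = (4) + (6) + (-9) = 1
Area = |Σ|/2 = 0.5.
Net area = 149.5 − 0.5 = 149.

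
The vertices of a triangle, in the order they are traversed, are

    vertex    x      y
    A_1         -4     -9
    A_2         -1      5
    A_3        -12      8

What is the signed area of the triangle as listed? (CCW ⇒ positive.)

81.5

A_1→A_2: (-4)(5) − (-1)(-9) = -29
A_2→A_3: (-1)(8) − (-12)(5) = 52
A_3→A_1: (-12)(-9) − (-4)(8) = 140
Σ = 163
Signed area = Σ/2 = 81.5 (positive ⇒ counter-clockwise traversal).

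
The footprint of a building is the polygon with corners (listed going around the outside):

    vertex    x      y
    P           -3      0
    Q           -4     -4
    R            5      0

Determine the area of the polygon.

16

Σ = (12) + (20) + (0) = 32
Area = |Σ|/2 = 16.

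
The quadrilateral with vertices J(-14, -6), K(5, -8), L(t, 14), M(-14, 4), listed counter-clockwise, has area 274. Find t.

The doubled signed area Σ (x_i y_{i+1} − x_{i+1} y_i) is linear in t.
With t=0 it equals 548; the coefficient of t is 12 (from the two edges through L).
So 12·t + 548 = 2·274 = 548 ⇒ t = 0.

0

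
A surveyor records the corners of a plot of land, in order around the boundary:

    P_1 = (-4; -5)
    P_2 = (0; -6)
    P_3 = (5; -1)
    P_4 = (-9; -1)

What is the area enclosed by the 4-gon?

40.5

Apply the shoelace formula: 2A = Σ (x_i·y_{i+1} − x_{i+1}·y_i), indices taken mod 4.
Σ = (24) + (30) + (-14) + (41) = 81
Area = |Σ|/2 = 40.5.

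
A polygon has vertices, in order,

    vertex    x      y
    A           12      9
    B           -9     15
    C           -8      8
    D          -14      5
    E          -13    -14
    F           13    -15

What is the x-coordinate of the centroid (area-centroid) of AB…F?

Apply the shoelace (surveyor's) formula. First the cross-terms c_i = x_i·y_{i+1} − x_{i+1}·y_i:
  261, 48, 72, 261, 377, 297  ⇒  2A = 1316, A = 658.
Then Σ (x_i + x_{i+1})·c_i = -1239, so x̄ = -1239 / (6·658) = -59/188.

-59/188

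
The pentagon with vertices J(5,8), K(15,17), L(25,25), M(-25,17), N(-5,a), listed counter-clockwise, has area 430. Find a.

Write out the shoelace sum; only the two edges meeting at N involve a:
2·Area = [((-25)·a − (-5)·17) + ((-5)·8 − 5·a)] + 965
       = -30·a + 1010 = 860
⇒ a = 5.

5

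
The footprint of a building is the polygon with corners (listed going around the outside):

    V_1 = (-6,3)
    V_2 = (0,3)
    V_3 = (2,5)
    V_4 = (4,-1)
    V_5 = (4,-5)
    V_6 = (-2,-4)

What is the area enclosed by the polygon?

59

Apply the surveyor's formula: 2A = Σ (x_i·y_{i+1} − x_{i+1}·y_i), indices taken mod 6.
V_1→V_2: (-6)(3) − (0)(3) = -18
V_2→V_3: (0)(5) − (2)(3) = -6
V_3→V_4: (2)(-1) − (4)(5) = -22
V_4→V_5: (4)(-5) − (4)(-1) = -16
V_5→V_6: (4)(-4) − (-2)(-5) = -26
V_6→V_1: (-2)(3) − (-6)(-4) = -30
Σ = -118
Area = |Σ|/2 = 59.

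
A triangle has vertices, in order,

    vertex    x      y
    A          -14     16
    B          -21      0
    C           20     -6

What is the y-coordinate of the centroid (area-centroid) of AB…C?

10/3

Apply Gauss's area formula. First the cross-terms c_i = x_i·y_{i+1} − x_{i+1}·y_i:
  336, 126, 236  ⇒  2A = 698, A = 349.
Then Σ (y_i + y_{i+1})·c_i = 6980, so ȳ = 6980 / (6·349) = 10/3.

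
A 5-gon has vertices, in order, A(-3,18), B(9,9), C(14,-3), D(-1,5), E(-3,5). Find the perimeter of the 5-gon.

60

|AB| = √((12)² + (-9)²) = √225 = 15
|BC| = √((5)² + (-12)²) = √169 = 13
|CD| = √((-15)² + (8)²) = √289 = 17
|DE| = √((-2)² + (0)²) = √4 = 2
|EA| = √((0)² + (13)²) = √169 = 13
Perimeter = 15 + 13 + 17 + 2 + 13 = 60.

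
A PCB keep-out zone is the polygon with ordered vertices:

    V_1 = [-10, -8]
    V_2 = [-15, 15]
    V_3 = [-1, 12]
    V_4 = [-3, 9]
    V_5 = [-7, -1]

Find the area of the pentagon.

Σ = (-270) + (-165) + (27) + (66) + (46) = -296
Area = |Σ|/2 = 148.

148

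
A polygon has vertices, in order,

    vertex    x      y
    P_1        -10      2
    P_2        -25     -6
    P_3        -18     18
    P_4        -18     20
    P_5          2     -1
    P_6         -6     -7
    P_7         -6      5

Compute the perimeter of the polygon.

|P_1P_2| = √((-15)² + (-8)²) = √289 = 17
|P_2P_3| = √((7)² + (24)²) = √625 = 25
|P_3P_4| = √((0)² + (2)²) = √4 = 2
|P_4P_5| = √((20)² + (-21)²) = √841 = 29
|P_5P_6| = √((-8)² + (-6)²) = √100 = 10
|P_6P_7| = √((0)² + (12)²) = √144 = 12
|P_7P_1| = √((-4)² + (-3)²) = √25 = 5
Perimeter = 17 + 25 + 2 + 29 + 10 + 12 + 5 = 100.

100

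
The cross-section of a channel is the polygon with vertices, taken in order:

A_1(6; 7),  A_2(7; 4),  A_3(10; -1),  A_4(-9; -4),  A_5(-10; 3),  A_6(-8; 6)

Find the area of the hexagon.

Apply the shoelace formula: 2A = Σ (x_i·y_{i+1} − x_{i+1}·y_i), indices taken mod 6.
Cross-terms: -25, -47, -49, -67, -36, -92  ⇒  Σ = -316
Area = |Σ|/2 = 158.

158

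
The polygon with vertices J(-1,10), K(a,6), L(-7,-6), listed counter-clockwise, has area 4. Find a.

Write out the shoelace sum; only the two edges meeting at K involve a:
2·Area = [((-1)·6 − a·10) + (a·(-6) − (-7)·6)] + -76
       = -16·a + -40 = 8
⇒ a = -3.

-3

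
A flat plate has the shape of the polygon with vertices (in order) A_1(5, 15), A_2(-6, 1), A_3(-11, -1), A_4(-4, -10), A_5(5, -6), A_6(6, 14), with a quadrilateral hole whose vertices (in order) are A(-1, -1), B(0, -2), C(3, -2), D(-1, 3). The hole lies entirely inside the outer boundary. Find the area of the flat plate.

199.5

Outer boundary:
A_1→A_2: (5)(1) − (-6)(15) = 95
A_2→A_3: (-6)(-1) − (-11)(1) = 17
A_3→A_4: (-11)(-10) − (-4)(-1) = 106
A_4→A_5: (-4)(-6) − (5)(-10) = 74
A_5→A_6: (5)(14) − (6)(-6) = 106
A_6→A_1: (6)(15) − (5)(14) = 20
Σ = 418
Area = |Σ|/2 = 209.
Hole:
Σ = (2) + (6) + (7) + (4) = 19
Area = |Σ|/2 = 9.5.
Net area = 209 − 9.5 = 199.5.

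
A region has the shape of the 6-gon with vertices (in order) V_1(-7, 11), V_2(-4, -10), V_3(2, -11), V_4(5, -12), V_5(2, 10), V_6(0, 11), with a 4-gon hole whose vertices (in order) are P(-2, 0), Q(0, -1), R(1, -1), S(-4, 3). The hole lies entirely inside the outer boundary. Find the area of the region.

187

Outer boundary:
Σ = (114) + (64) + (31) + (74) + (22) + (77) = 382
Area = |Σ|/2 = 191.
Hole:
Apply the shoelace (surveyor's) formula: 2A = Σ (x_i·y_{i+1} − x_{i+1}·y_i), indices taken mod 4.
Σ = (2) + (1) + (-1) + (6) = 8
Area = |Σ|/2 = 4.
Net area = 191 − 4 = 187.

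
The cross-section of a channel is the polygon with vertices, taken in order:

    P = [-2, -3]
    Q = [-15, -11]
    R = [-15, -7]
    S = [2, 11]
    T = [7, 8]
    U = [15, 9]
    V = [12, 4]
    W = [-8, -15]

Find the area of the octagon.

277

Apply Gauss's area formula: 2A = Σ (x_i·y_{i+1} − x_{i+1}·y_i), indices taken mod 8.
Σ = (-23) + (-60) + (-151) + (-61) + (-57) + (-48) + (-148) + (-6) = -554
Area = |Σ|/2 = 277.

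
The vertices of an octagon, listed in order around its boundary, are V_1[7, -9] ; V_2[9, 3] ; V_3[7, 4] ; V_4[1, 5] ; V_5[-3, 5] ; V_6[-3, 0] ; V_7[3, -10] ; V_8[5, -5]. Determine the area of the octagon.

119

Apply Gauss's area formula: 2A = Σ (x_i·y_{i+1} − x_{i+1}·y_i), indices taken mod 8.
Σ = (102) + (15) + (31) + (20) + (15) + (30) + (35) + (-10) = 238
Area = |Σ|/2 = 119.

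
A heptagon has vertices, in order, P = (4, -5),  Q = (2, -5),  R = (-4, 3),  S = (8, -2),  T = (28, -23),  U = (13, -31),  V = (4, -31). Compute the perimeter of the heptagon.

|PQ| = √((-2)² + (0)²) = √4 = 2
|QR| = √((-6)² + (8)²) = √100 = 10
|RS| = √((12)² + (-5)²) = √169 = 13
|ST| = √((20)² + (-21)²) = √841 = 29
|TU| = √((-15)² + (-8)²) = √289 = 17
|UV| = √((-9)² + (0)²) = √81 = 9
|VP| = √((0)² + (26)²) = √676 = 26
Perimeter = 2 + 10 + 13 + 29 + 17 + 9 + 26 = 106.

106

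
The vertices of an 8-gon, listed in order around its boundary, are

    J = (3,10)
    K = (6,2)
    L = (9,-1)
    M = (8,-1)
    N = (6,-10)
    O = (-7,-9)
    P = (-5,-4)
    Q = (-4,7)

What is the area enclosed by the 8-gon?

Cross-terms: -54, -24, -1, -74, -124, -17, -51, -61  ⇒  Σ = -406
Area = |Σ|/2 = 203.

203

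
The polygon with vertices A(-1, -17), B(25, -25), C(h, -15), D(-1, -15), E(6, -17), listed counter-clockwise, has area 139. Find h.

Write out the shoelace sum; only the two edges meeting at C involve h:
2·Area = [(25·(-15) − h·(-25)) + (h·(-15) − (-1)·(-15))] + 438
       = 10·h + 48 = 278
⇒ h = 23.

23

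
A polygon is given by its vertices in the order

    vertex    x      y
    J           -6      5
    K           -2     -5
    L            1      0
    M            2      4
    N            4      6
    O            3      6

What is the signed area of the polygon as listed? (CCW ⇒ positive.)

51

Cross-terms: 40, 5, 4, -4, 6, 51  ⇒  Σ = 102
Signed area = Σ/2 = 51 (positive ⇒ counter-clockwise traversal).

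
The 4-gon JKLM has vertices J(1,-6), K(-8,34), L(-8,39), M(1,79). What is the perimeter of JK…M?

172

|JK| = √((-9)² + (40)²) = √1681 = 41
|KL| = √((0)² + (5)²) = √25 = 5
|LM| = √((9)² + (40)²) = √1681 = 41
|MJ| = √((0)² + (-85)²) = √7225 = 85
Perimeter = 41 + 5 + 41 + 85 = 172.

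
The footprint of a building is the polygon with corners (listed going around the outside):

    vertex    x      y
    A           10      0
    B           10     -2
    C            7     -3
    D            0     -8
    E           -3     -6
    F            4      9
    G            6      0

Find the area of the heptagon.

86.5

Σ = (-20) + (-16) + (-56) + (-24) + (-3) + (-54) + (0) = -173
Area = |Σ|/2 = 86.5.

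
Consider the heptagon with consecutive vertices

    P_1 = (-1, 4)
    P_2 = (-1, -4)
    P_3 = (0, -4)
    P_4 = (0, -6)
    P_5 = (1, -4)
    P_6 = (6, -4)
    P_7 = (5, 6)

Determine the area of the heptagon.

P_1→P_2: (-1)(-4) − (-1)(4) = 8
P_2→P_3: (-1)(-4) − (0)(-4) = 4
P_3→P_4: (0)(-6) − (0)(-4) = 0
P_4→P_5: (0)(-4) − (1)(-6) = 6
P_5→P_6: (1)(-4) − (6)(-4) = 20
P_6→P_7: (6)(6) − (5)(-4) = 56
P_7→P_1: (5)(4) − (-1)(6) = 26
Σ = 120
Area = |Σ|/2 = 60.

60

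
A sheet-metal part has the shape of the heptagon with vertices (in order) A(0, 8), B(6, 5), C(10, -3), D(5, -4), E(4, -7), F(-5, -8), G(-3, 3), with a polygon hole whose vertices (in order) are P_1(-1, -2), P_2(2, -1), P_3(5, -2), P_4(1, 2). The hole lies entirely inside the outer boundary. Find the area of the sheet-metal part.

Outer boundary:
A→B: (0)(5) − (6)(8) = -48
B→C: (6)(-3) − (10)(5) = -68
C→D: (10)(-4) − (5)(-3) = -25
D→E: (5)(-7) − (4)(-4) = -19
E→F: (4)(-8) − (-5)(-7) = -67
F→G: (-5)(3) − (-3)(-8) = -39
G→A: (-3)(8) − (0)(3) = -24
Σ = -290
Area = |Σ|/2 = 145.
Hole:
Apply the shoelace (surveyor's) formula: 2A = Σ (x_i·y_{i+1} − x_{i+1}·y_i), indices taken mod 4.
Σ = (5) + (1) + (12) + (0) = 18
Area = |Σ|/2 = 9.
Net area = 145 − 9 = 136.

136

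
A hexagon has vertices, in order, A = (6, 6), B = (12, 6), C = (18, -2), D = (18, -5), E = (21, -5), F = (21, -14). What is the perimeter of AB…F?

56

|AB| = √((6)² + (0)²) = √36 = 6
|BC| = √((6)² + (-8)²) = √100 = 10
|CD| = √((0)² + (-3)²) = √9 = 3
|DE| = √((3)² + (0)²) = √9 = 3
|EF| = √((0)² + (-9)²) = √81 = 9
|FA| = √((-15)² + (20)²) = √625 = 25
Perimeter = 6 + 10 + 3 + 3 + 9 + 25 = 56.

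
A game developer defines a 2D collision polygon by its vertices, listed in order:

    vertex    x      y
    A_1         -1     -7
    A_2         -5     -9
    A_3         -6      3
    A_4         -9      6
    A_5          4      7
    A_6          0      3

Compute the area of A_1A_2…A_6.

88

Σ = (-26) + (-69) + (-9) + (-87) + (12) + (3) = -176
Area = |Σ|/2 = 88.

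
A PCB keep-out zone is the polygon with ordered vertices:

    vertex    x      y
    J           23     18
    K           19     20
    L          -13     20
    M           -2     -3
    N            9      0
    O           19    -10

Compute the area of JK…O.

673

Σ = (118) + (640) + (79) + (27) + (-90) + (572) = 1346
Area = |Σ|/2 = 673.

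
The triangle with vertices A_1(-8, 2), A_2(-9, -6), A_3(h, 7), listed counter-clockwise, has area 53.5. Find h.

6

The doubled signed area Σ (x_i y_{i+1} − x_{i+1} y_i) is linear in h.
With h=0 it equals 59; the coefficient of h is 8 (from the two edges through A_3).
So 8·h + 59 = 2·53.5 = 107 ⇒ h = 6.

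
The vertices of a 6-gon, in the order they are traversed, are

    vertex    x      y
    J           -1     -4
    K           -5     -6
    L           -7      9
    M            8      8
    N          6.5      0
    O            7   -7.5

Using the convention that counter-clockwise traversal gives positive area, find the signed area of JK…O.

Σ = (-14) + (-87) + (-128) + (-52) + (-48.75) + (-35.5) = -365.25
Signed area = Σ/2 = -182.625 (negative ⇒ clockwise traversal).

-182.625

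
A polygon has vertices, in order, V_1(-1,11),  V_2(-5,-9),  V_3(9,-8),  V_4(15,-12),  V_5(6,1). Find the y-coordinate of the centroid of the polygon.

Apply the surveyor's formula. First the cross-terms c_i = x_i·y_{i+1} − x_{i+1}·y_i:
  64, 121, 12, 87, 67  ⇒  2A = 351, A = 175.5.
Then Σ (y_i + y_{i+1})·c_i = -2322, so ȳ = -2322 / (6·175.5) = -86/39.

-86/39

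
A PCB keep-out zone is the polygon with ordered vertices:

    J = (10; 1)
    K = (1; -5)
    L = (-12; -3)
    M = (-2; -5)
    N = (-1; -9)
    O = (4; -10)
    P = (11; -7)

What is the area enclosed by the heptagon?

Apply the shoelace (surveyor's) formula: 2A = Σ (x_i·y_{i+1} − x_{i+1}·y_i), indices taken mod 7.
Cross-terms: -51, -63, 54, 13, 46, 82, 81  ⇒  Σ = 162
Area = |Σ|/2 = 81.

81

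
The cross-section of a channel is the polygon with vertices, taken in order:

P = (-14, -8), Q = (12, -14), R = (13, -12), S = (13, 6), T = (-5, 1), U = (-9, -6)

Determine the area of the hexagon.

Σ = (292) + (38) + (234) + (43) + (39) + (-12) = 634
Area = |Σ|/2 = 317.

317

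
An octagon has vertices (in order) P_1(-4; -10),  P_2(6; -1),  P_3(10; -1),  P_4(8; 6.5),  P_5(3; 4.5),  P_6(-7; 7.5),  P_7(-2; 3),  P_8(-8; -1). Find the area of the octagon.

Σ = (64) + (4) + (73) + (16.5) + (54) + (-6) + (26) + (76) = 307.5
Area = |Σ|/2 = 153.75.

153.75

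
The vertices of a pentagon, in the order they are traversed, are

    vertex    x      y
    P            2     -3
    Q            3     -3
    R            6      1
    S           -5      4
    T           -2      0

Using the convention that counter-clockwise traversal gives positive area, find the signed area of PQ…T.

Σ = (3) + (21) + (29) + (8) + (6) = 67
Signed area = Σ/2 = 33.5 (positive ⇒ counter-clockwise traversal).

33.5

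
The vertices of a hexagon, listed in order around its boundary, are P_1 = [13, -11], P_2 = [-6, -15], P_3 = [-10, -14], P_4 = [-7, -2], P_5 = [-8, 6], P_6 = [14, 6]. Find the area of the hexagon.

Σ = (-261) + (-66) + (-78) + (-58) + (-132) + (-232) = -827
Area = |Σ|/2 = 413.5.

413.5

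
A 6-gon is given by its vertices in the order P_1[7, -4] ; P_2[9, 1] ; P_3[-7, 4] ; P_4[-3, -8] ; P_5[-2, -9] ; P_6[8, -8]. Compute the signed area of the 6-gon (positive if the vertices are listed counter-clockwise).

Apply the shoelace (surveyor's) formula: 2A = Σ (x_i·y_{i+1} − x_{i+1}·y_i), indices taken mod 6.
Cross-terms: 43, 43, 68, 11, 88, 24  ⇒  Σ = 277
Signed area = Σ/2 = 138.5 (positive ⇒ counter-clockwise traversal).

138.5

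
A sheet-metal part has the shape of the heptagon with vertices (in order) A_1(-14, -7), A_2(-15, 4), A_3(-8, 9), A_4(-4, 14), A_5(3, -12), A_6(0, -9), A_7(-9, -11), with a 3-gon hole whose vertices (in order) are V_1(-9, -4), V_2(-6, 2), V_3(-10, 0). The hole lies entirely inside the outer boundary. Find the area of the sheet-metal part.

257.5

Outer boundary:
Apply the shoelace (surveyor's) formula: 2A = Σ (x_i·y_{i+1} − x_{i+1}·y_i), indices taken mod 7.
A_1→A_2: (-14)(4) − (-15)(-7) = -161
A_2→A_3: (-15)(9) − (-8)(4) = -103
A_3→A_4: (-8)(14) − (-4)(9) = -76
A_4→A_5: (-4)(-12) − (3)(14) = 6
A_5→A_6: (3)(-9) − (0)(-12) = -27
A_6→A_7: (0)(-11) − (-9)(-9) = -81
A_7→A_1: (-9)(-7) − (-14)(-11) = -91
Σ = -533
Area = |Σ|/2 = 266.5.
Hole:
V_1→V_2: (-9)(2) − (-6)(-4) = -42
V_2→V_3: (-6)(0) − (-10)(2) = 20
V_3→V_1: (-10)(-4) − (-9)(0) = 40
Σ = 18
Area = |Σ|/2 = 9.
Net area = 266.5 − 9 = 257.5.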